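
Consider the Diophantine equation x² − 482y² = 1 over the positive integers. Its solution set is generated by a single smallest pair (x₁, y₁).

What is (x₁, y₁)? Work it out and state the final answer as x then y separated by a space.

[21; 1,20,1,42] for √482; ℓ=4 ⇒ convergent index 3
i=0: a=21 ⇒ p=21, q=1
i=1: a=1 ⇒ p=22, q=1
i=2: a=20 ⇒ p=461, q=21
i=3: a=1 ⇒ p=483, q=22
fundamental: x₁=483, y₁=22  (since 233289 − 482·484 = 1)

483 22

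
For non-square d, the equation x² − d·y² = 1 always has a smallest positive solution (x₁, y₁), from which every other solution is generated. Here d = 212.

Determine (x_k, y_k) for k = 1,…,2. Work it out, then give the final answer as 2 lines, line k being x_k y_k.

[14; 1,1,3,1,1,…,1,1,28] for √212; ℓ=14 ⇒ convergent index 13
step 0: (14, 1)  from 14·(1,0) + (0,1)
step 1: (15, 1)  from 1·(14,1) + (1,0)
…
step 3: (102, 7)  from 3·(29,2) + (15,1)
…
step 12: (37114, 2549)  from 1·(29135,2001) + (7979,548)
step 13: (66249, 4550)  from 1·(37114,2549) + (29135,2001)
→ (66249, 4550).  Check: 66249²=4388930001, 212·4550²=4388930000, difference 1.
(x_2, y_2) = (66249·66249 + 212·4550·4550, 66249·4550 + 4550·66249) = (8777860001, 602865900)

66249 4550
8777860001 602865900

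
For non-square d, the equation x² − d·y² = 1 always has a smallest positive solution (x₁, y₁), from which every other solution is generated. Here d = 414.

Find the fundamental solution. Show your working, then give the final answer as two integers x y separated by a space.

d=414: √d = [20; 2,1,7,2,7,1,2,40] (ℓ=8, even), read p_7/q_7
step 0: (20, 1)  from 20·(1,0) + (0,1)
…
step 2: (61, 3)  from 1·(41,2) + (20,1)
…
step 4: (997, 49)  from 2·(468,23) + (61,3)
…
step 6: (8444, 415)  from 1·(7447,366) + (997,49)
step 7: (24335, 1196)  from 2·(8444,415) + (7447,366)
(x₁, y₁) = (24335, 1196);  24335² − 414·1196² = 1 ✓

24335 1196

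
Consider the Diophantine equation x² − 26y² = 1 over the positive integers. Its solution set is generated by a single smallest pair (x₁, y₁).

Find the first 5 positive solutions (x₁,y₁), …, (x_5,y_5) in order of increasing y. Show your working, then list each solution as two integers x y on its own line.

√26 → a₀=5, period (10); ℓ=1 odd so k=1
step 0: (5, 1)  from 5·(1,0) + (0,1)
step 1: (51, 10)  from 10·(5,1) + (1,0)
(x₁, y₁) = (51, 10);  51² − 26·10² = 1 ✓
n=2: (51,10)∘(51,10) = (51·51+26·10·10, 51·10+10·51) = (5201,1020)
n=3: (5201,1020)∘(51,10) = (51·5201+26·10·1020, 51·1020+10·5201) = (530451,104030)
n=4: (530451,104030)∘(51,10) = (51·530451+26·10·104030, 51·104030+10·530451) = (54100801,10610040)
n=5: (54100801,10610040)∘(51,10) = (51·54100801+26·10·10610040, 51·10610040+10·54100801) = (5517751251,1082120050)

51 10
5201 1020
530451 104030
54100801 10610040
5517751251 1082120050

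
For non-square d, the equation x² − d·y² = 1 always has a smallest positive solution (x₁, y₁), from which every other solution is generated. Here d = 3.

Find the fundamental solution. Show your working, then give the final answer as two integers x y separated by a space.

2 1

√3 = [1; 1,2, …], period ℓ=2 (even) → k=1
step 0: (1, 1)  from 1·(1,0) + (0,1)
step 1: (2, 1)  from 1·(1,1) + (1,0)
→ (2, 1).  Check: 2²=4, 3·1²=3, difference 1.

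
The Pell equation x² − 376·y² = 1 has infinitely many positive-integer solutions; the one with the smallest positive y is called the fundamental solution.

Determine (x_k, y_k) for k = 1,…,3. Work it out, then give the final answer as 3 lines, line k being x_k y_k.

√376 = [19; 2,1,1,3,1,…,1,2,38, …], period ℓ=16 (even) → k=15
a_0=19:  p_0=19·1+0=19,  q_0=19·0+1=1
a_1=2:  p_1=2·19+1=39,  q_1=2·1+0=2
a_2=1:  p_2=1·39+19=58,  q_2=1·2+1=3
a_3=1:  p_3=1·58+39=97,  q_3=1·3+2=5
a_4=3:  p_4=3·97+58=349,  q_4=3·5+3=18
a_5=1:  p_5=1·349+97=446,  q_5=1·18+5=23
a_6=2:  p_6=2·446+349=1241,  q_6=2·23+18=64
a_7=2:  p_7=2·1241+446=2928,  q_7=2·64+23=151
…
a_9=2:  p_9=2·12953+2928=28834,  q_9=2·668+151=1487
a_10=2:  p_10=2·28834+12953=70621,  q_10=2·1487+668=3642
a_11=1:  p_11=1·70621+28834=99455,  q_11=1·3642+1487=5129
a_12=3:  p_12=3·99455+70621=368986,  q_12=3·5129+3642=19029
…
a_14=1:  p_14=1·468441+368986=837427,  q_14=1·24158+19029=43187
a_15=2:  p_15=2·837427+468441=2143295,  q_15=2·43187+24158=110532
(x₁, y₁) = (2143295, 110532);  2143295² − 376·110532² = 1 ✓
n=2: (2143295,110532)∘(2143295,110532) = (2143295·2143295+376·110532·110532, 2143295·110532+110532·2143295) = (9187426914049,473805365880)
n=3: (9187426914049,473805365880)∘(2143295,110532) = (2143295·9187426914049+376·110532·473805365880, 2143295·473805365880+110532·9187426914049) = (39382732335491159615,2031009343327438668)

2143295 110532
9187426914049 473805365880
39382732335491159615 2031009343327438668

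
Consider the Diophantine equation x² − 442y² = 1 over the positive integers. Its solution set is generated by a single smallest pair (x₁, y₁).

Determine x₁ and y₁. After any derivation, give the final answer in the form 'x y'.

√442 → a₀=21, period (42); ℓ=1 odd so k=1
i=0: a=21 ⇒ p=21, q=1
i=1: a=42 ⇒ p=883, q=42
(x₁, y₁) = (883, 42);  883² − 442·42² = 1 ✓

883 42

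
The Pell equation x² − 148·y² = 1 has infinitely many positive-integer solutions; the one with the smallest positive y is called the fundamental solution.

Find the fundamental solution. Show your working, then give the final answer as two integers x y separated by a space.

[12; 6,24] for √148; ℓ=2 ⇒ convergent index 1
k=0  a_k=12  p_k/q_k = 12/1
k=1  a_k=6  p_k/q_k = 73/6
fundamental: x₁=73, y₁=6  (since 5329 − 148·36 = 1)

73 6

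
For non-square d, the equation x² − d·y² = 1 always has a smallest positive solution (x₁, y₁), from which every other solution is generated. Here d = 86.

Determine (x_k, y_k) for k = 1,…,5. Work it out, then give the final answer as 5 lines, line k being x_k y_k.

√86 = [9; 3,1,1,1,8,1,1,1,3,18, …], period ℓ=10 (even) → k=9
i=0: a=9 ⇒ p=9, q=1
…
i=3: a=1 ⇒ p=65, q=7
…
i=5: a=8 ⇒ p=881, q=95
…
i=7: a=1 ⇒ p=1864, q=201
i=8: a=1 ⇒ p=2847, q=307
i=9: a=3 ⇒ p=10405, q=1122
(x₁, y₁) = (10405, 1122);  10405² − 86·1122² = 1 ✓
n=2: (10405,1122)∘(10405,1122) = (10405·10405+86·1122·1122, 10405·1122+1122·10405) = (216528049,23348820)
n=3: (216528049,23348820)∘(10405,1122) = (10405·216528049+86·1122·23348820, 10405·23348820+1122·216528049) = (4505948689285,485888943078)
n=4: (4505948689285,485888943078)∘(10405,1122) = (10405·4505948689285+86·1122·485888943078, 10405·485888943078+1122·4505948689285) = (93768792007492801,10111348882104360)
n=5: (93768792007492801,10111348882104360)∘(10405,1122) = (10405·93768792007492801+86·1122·10111348882104360, 10405·10111348882104360+1122·93768792007492801) = (1951328557169976499525,210417169750702788522)

10405 1122
216528049 23348820
4505948689285 485888943078
93768792007492801 10111348882104360
1951328557169976499525 210417169750702788522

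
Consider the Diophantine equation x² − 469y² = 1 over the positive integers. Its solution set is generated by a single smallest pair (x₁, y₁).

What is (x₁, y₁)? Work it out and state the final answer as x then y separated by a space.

√469 → a₀=21, period (1,1,1,10,6,10,1,1,1,42); ℓ=10 even so k=9
step 0: (21, 1)  from 21·(1,0) + (0,1)
step 1: (22, 1)  from 1·(21,1) + (1,0)
step 2: (43, 2)  from 1·(22,1) + (21,1)
…
step 4: (693, 32)  from 10·(65,3) + (43,2)
…
step 6: (42923, 1982)  from 10·(4223,195) + (693,32)
step 7: (47146, 2177)  from 1·(42923,1982) + (4223,195)
step 8: (90069, 4159)  from 1·(47146,2177) + (42923,1982)
step 9: (137215, 6336)  from 1·(90069,4159) + (47146,2177)
fundamental: x₁=137215, y₁=6336  (since 18827956225 − 469·40144896 = 1)

137215 6336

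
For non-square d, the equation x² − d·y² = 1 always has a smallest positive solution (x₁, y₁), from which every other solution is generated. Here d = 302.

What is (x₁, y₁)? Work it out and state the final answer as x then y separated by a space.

√302 = [17; 2,1,1,1,4,…,1,2,34, …], period ℓ=16 (even) → k=15
i=0: a=17 ⇒ p=17, q=1
…
i=2: a=1 ⇒ p=52, q=3
i=3: a=1 ⇒ p=87, q=5
…
i=10: a=2 ⇒ p=107675, q=6196
i=11: a=4 ⇒ p=467281, q=26889
i=12: a=1 ⇒ p=574956, q=33085
…
i=14: a=1 ⇒ p=1617193, q=93059
i=15: a=2 ⇒ p=4276623, q=246092
fundamental: x₁=4276623, y₁=246092  (since 18289504284129 − 302·60561272464 = 1)

4276623 246092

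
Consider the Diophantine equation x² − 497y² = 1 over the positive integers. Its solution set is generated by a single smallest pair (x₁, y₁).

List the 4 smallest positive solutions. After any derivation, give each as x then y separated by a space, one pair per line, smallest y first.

√497 → a₀=22, period (3,2,2,5,6,5,2,2,3,44); ℓ=10 even so k=9
a_0=22:  p_0=22·1+0=22,  q_0=22·0+1=1
a_1=3:  p_1=3·22+1=67,  q_1=3·1+0=3
a_2=2:  p_2=2·67+22=156,  q_2=2·3+1=7
a_3=2:  p_3=2·156+67=379,  q_3=2·7+3=17
a_4=5:  p_4=5·379+156=2051,  q_4=5·17+7=92
…
a_8=2:  p_8=2·143637+65476=352750,  q_8=2·6443+2937=15823
a_9=3:  p_9=3·352750+143637=1201887,  q_9=3·15823+6443=53912
(x₁, y₁) = (1201887, 53912);  1201887² − 497·53912² = 1 ✓
n=2: (1201887,53912)∘(1201887,53912) = (1201887·1201887+497·53912·53912, 1201887·53912+53912·1201887) = (2889064721537,129592263888)
n=3: (2889064721537,129592263888)∘(1201887,53912) = (1201887·2889064721537+497·53912·129592263888, 1201887·129592263888+53912·2889064721537) = (6944658661946678751,311510514535059400)
n=4: (6944658661946678751,311510514535059400)∘(1201887,53912) = (1201887·6944658661946678751+497·53912·311510514535059400, 1201887·311510514535059400+53912·6944658661946678751) = (16693389930459326703284737,748800875565868281911712)

1201887 53912
2889064721537 129592263888
6944658661946678751 311510514535059400
16693389930459326703284737 748800875565868281911712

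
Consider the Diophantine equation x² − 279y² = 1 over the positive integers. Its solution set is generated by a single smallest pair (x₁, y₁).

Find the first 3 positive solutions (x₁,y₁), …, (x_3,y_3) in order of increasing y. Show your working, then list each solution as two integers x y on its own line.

d=279: √d = [16; 1,2,2,1,2,2,1,32] (ℓ=8, even), read p_7/q_7
k=0  a_k=16  p_k/q_k = 16/1
k=1  a_k=1  p_k/q_k = 17/1
k=2  a_k=2  p_k/q_k = 50/3
…
k=4  a_k=1  p_k/q_k = 167/10
k=5  a_k=2  p_k/q_k = 451/27
k=6  a_k=2  p_k/q_k = 1069/64
k=7  a_k=1  p_k/q_k = 1520/91
fundamental: x₁=1520, y₁=91  (since 2310400 − 279·8281 = 1)
(x_2, y_2) = (1520·1520 + 279·91·91, 1520·91 + 91·1520) = (4620799, 276640)
(x_3, y_3) = (1520·4620799 + 279·91·276640, 1520·276640 + 91·4620799) = (14047227440, 840985509)

1520 91
4620799 276640
14047227440 840985509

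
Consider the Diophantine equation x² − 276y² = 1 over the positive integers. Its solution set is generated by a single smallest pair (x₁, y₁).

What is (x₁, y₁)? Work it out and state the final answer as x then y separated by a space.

√276 → a₀=16, period (1,1,1,1,2,2,2,1,1,1,1,32); ℓ=12 even so k=11
a_0=16:  p_0=16·1+0=16,  q_0=16·0+1=1
a_1=1:  p_1=1·16+1=17,  q_1=1·1+0=1
a_2=1:  p_2=1·17+16=33,  q_2=1·1+1=2
a_3=1:  p_3=1·33+17=50,  q_3=1·2+1=3
a_4=1:  p_4=1·50+33=83,  q_4=1·3+2=5
…
a_9=1:  p_9=1·1761+1246=3007,  q_9=1·106+75=181
a_10=1:  p_10=1·3007+1761=4768,  q_10=1·181+106=287
a_11=1:  p_11=1·4768+3007=7775,  q_11=1·287+181=468
fundamental: x₁=7775, y₁=468  (since 60450625 − 276·219024 = 1)

7775 468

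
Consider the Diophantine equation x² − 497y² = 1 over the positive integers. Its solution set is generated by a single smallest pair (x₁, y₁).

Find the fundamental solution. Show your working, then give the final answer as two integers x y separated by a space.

√497 → a₀=22, period (3,2,2,5,6,5,2,2,3,44); ℓ=10 even so k=9
i=0: a=22 ⇒ p=22, q=1
…
i=3: a=2 ⇒ p=379, q=17
i=4: a=5 ⇒ p=2051, q=92
…
i=6: a=5 ⇒ p=65476, q=2937
…
i=8: a=2 ⇒ p=352750, q=15823
i=9: a=3 ⇒ p=1201887, q=53912
→ (1201887, 53912).  Check: 1201887²=1444532360769, 497·53912²=1444532360768, difference 1.

1201887 53912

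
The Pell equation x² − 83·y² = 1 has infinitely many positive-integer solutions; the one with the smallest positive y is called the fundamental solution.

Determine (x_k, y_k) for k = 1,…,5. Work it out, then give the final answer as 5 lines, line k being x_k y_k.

[9; 9,18] for √83; ℓ=2 ⇒ convergent index 1
k=0  a_k=9  p_k/q_k = 9/1
k=1  a_k=9  p_k/q_k = 82/9
fundamental: x₁=82, y₁=9  (since 6724 − 83·81 = 1)
(x_2, y_2) = (82·82 + 83·9·9, 82·9 + 9·82) = (13447, 1476)
(x_3, y_3) = (82·13447 + 83·9·1476, 82·1476 + 9·13447) = (2205226, 242055)
(x_4, y_4) = (82·2205226 + 83·9·242055, 82·242055 + 9·2205226) = (361643617, 39695544)
(x_5, y_5) = (82·361643617 + 83·9·39695544, 82·39695544 + 9·361643617) = (59307347962, 6509827161)

82 9
13447 1476
2205226 242055
361643617 39695544
59307347962 6509827161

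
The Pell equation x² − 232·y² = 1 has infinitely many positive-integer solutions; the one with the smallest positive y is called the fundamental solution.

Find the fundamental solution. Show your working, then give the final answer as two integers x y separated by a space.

√232 = [15; 4,3,7,3,4,30, …], period ℓ=6 (even) → k=5
i=0: a=15 ⇒ p=15, q=1
i=1: a=4 ⇒ p=61, q=4
i=2: a=3 ⇒ p=198, q=13
…
i=4: a=3 ⇒ p=4539, q=298
i=5: a=4 ⇒ p=19603, q=1287
→ (19603, 1287).  Check: 19603²=384277609, 232·1287²=384277608, difference 1.

19603 1287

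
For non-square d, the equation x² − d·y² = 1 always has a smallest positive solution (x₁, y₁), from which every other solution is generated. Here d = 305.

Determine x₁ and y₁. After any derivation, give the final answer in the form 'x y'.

489 28

[17; 2,6,2,34] for √305; ℓ=4 ⇒ convergent index 3
k=0  a_k=17  p_k/q_k = 17/1
…
k=2  a_k=6  p_k/q_k = 227/13
k=3  a_k=2  p_k/q_k = 489/28
→ (489, 28).  Check: 489²=239121, 305·28²=239120, difference 1.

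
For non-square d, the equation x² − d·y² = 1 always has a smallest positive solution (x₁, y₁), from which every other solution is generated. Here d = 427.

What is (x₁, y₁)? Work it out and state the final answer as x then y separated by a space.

62 3

√427 → a₀=20, period (1,1,1,40); ℓ=4 even so k=3
i=0: a=20 ⇒ p=20, q=1
i=1: a=1 ⇒ p=21, q=1
i=2: a=1 ⇒ p=41, q=2
i=3: a=1 ⇒ p=62, q=3
fundamental: x₁=62, y₁=3  (since 3844 − 427·9 = 1)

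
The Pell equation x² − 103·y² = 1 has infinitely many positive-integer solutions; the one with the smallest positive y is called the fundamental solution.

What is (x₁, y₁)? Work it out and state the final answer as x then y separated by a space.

√103 = [10; 6,1,2,1,1,9,1,1,2,1,6,20, …], period ℓ=12 (even) → k=11
a_0=10:  p_0=10·1+0=10,  q_0=10·0+1=1
a_1=6:  p_1=6·10+1=61,  q_1=6·1+0=6
…
a_6=9:  p_6=9·477+274=4567,  q_6=9·47+27=450
…
a_10=1:  p_10=1·24266+9611=33877,  q_10=1·2391+947=3338
a_11=6:  p_11=6·33877+24266=227528,  q_11=6·3338+2391=22419
fundamental: x₁=227528, y₁=22419  (since 51768990784 − 103·502611561 = 1)

227528 22419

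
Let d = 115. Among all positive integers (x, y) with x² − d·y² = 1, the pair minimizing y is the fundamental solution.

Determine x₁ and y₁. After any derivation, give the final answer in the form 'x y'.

1126 105

d=115: √d = [10; 1,2,1,1,1,1,1,2,1,20] (ℓ=10, even), read p_9/q_9
a_0=10:  p_0=10·1+0=10,  q_0=10·0+1=1
a_1=1:  p_1=1·10+1=11,  q_1=1·1+0=1
…
a_4=1:  p_4=1·43+32=75,  q_4=1·4+3=7
…
a_6=1:  p_6=1·118+75=193,  q_6=1·11+7=18
…
a_8=2:  p_8=2·311+193=815,  q_8=2·29+18=76
a_9=1:  p_9=1·815+311=1126,  q_9=1·76+29=105
(x₁, y₁) = (1126, 105);  1126² − 115·105² = 1 ✓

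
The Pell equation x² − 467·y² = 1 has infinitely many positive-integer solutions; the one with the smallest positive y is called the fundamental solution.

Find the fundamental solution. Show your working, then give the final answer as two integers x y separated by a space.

√467 = [21; 1,1,1,1,3,…,1,1,42, …], period ℓ=14 (even) → k=13
a_0=21:  p_0=21·1+0=21,  q_0=21·0+1=1
a_1=1:  p_1=1·21+1=22,  q_1=1·1+0=1
…
a_3=1:  p_3=1·43+22=65,  q_3=1·2+1=3
…
a_5=3:  p_5=3·108+65=389,  q_5=3·5+3=18
a_6=3:  p_6=3·389+108=1275,  q_6=3·18+5=59
…
a_8=3:  p_8=3·27164+1275=82767,  q_8=3·1257+59=3830
…
a_10=1:  p_10=1·275465+82767=358232,  q_10=1·12747+3830=16577
…
a_12=1:  p_12=1·633697+358232=991929,  q_12=1·29324+16577=45901
a_13=1:  p_13=1·991929+633697=1625626,  q_13=1·45901+29324=75225
(x₁, y₁) = (1625626, 75225);  1625626² − 467·75225² = 1 ✓

1625626 75225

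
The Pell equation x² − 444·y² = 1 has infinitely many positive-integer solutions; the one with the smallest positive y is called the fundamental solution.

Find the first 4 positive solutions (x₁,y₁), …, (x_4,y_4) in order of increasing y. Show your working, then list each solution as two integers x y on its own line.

295 14
174049 8260
102688615 4873386
60586108801 2875289480

√444 = [21; 14,42, …], period ℓ=2 (even) → k=1
a_0=21:  p_0=21·1+0=21,  q_0=21·0+1=1
a_1=14:  p_1=14·21+1=295,  q_1=14·1+0=14
(x₁, y₁) = (295, 14);  295² − 444·14² = 1 ✓
n=2: (295,14)∘(295,14) = (295·295+444·14·14, 295·14+14·295) = (174049,8260)
n=3: (174049,8260)∘(295,14) = (295·174049+444·14·8260, 295·8260+14·174049) = (102688615,4873386)
n=4: (102688615,4873386)∘(295,14) = (295·102688615+444·14·4873386, 295·4873386+14·102688615) = (60586108801,2875289480)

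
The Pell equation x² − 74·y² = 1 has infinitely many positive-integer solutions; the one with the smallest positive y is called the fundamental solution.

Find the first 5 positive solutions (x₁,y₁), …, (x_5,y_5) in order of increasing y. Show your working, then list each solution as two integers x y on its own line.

√74 → a₀=8, period (1,1,1,1,16); ℓ=5 odd so k=9
i=0: a=8 ⇒ p=8, q=1
…
i=2: a=1 ⇒ p=17, q=2
i=3: a=1 ⇒ p=26, q=3
i=4: a=1 ⇒ p=43, q=5
i=5: a=16 ⇒ p=714, q=83
…
i=7: a=1 ⇒ p=1471, q=171
i=8: a=1 ⇒ p=2228, q=259
i=9: a=1 ⇒ p=3699, q=430
(x₁, y₁) = (3699, 430);  3699² − 74·430² = 1 ✓
(x_2, y_2) = (3699·3699 + 74·430·430, 3699·430 + 430·3699) = (27365201, 3181140)
(x_3, y_3) = (3699·27365201 + 74·430·3181140, 3699·3181140 + 430·27365201) = (202447753299, 23534073290)
(x_4, y_4) = (3699·202447753299 + 74·430·23534073290, 3699·23534073290 + 430·202447753299) = (1497708451540801, 174105071018280)
(x_5, y_5) = (3699·1497708451540801 + 74·430·174105071018280, 3699·174105071018280 + 430·1497708451540801) = (11080046922051092499, 1288029291859162150)

3699 430
27365201 3181140
202447753299 23534073290
1497708451540801 174105071018280
11080046922051092499 1288029291859162150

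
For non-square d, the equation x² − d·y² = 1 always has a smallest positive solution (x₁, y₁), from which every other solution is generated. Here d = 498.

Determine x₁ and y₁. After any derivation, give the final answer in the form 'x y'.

[22; 3,6,22,6,3,44] for √498; ℓ=6 ⇒ convergent index 5
k=0  a_k=22  p_k/q_k = 22/1
k=1  a_k=3  p_k/q_k = 67/3
k=2  a_k=6  p_k/q_k = 424/19
…
k=4  a_k=6  p_k/q_k = 56794/2545
k=5  a_k=3  p_k/q_k = 179777/8056
→ (179777, 8056).  Check: 179777²=32319769729, 498·8056²=32319769728, difference 1.

179777 8056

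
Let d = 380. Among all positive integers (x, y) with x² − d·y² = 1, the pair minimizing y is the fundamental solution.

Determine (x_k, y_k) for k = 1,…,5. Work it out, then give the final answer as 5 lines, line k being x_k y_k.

d=380: √d = [19; 2,38] (ℓ=2, even), read p_1/q_1
i=0: a=19 ⇒ p=19, q=1
i=1: a=2 ⇒ p=39, q=2
(x₁, y₁) = (39, 2);  39² − 380·2² = 1 ✓
k=2:  x_2 = 39·39+380·2·2 = 3041,  y_2 = 39·2+2·39 = 156
k=3:  x_3 = 39·3041+380·2·156 = 237159,  y_3 = 39·156+2·3041 = 12166
k=4:  x_4 = 39·237159+380·2·12166 = 18495361,  y_4 = 39·12166+2·237159 = 948792
k=5:  x_5 = 39·18495361+380·2·948792 = 1442400999,  y_5 = 39·948792+2·18495361 = 73993610

39 2
3041 156
237159 12166
18495361 948792
1442400999 73993610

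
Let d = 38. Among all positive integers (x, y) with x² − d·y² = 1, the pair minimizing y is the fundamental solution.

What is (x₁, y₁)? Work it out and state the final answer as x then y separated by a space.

d=38: √d = [6; 6,12] (ℓ=2, even), read p_1/q_1
i=0: a=6 ⇒ p=6, q=1
i=1: a=6 ⇒ p=37, q=6
(x₁, y₁) = (37, 6);  37² − 38·6² = 1 ✓

37 6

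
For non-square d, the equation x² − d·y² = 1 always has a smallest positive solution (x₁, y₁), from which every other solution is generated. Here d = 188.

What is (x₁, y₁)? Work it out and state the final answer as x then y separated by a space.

d=188: √d = [13; 1,2,2,6,2,2,1,26] (ℓ=8, even), read p_7/q_7
i=0: a=13 ⇒ p=13, q=1
…
i=2: a=2 ⇒ p=41, q=3
i=3: a=2 ⇒ p=96, q=7
i=4: a=6 ⇒ p=617, q=45
i=5: a=2 ⇒ p=1330, q=97
i=6: a=2 ⇒ p=3277, q=239
i=7: a=1 ⇒ p=4607, q=336
fundamental: x₁=4607, y₁=336  (since 21224449 − 188·112896 = 1)

4607 336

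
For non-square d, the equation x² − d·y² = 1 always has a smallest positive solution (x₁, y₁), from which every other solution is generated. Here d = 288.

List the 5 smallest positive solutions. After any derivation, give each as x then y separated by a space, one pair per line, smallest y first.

√288 → a₀=16, period (1,32); ℓ=2 even so k=1
a_0=16:  p_0=16·1+0=16,  q_0=16·0+1=1
a_1=1:  p_1=1·16+1=17,  q_1=1·1+0=1
fundamental: x₁=17, y₁=1  (since 289 − 288·1 = 1)
n=2: (17,1)∘(17,1) = (17·17+288·1·1, 17·1+1·17) = (577,34)
n=3: (577,34)∘(17,1) = (17·577+288·1·34, 17·34+1·577) = (19601,1155)
n=4: (19601,1155)∘(17,1) = (17·19601+288·1·1155, 17·1155+1·19601) = (665857,39236)
n=5: (665857,39236)∘(17,1) = (17·665857+288·1·39236, 17·39236+1·665857) = (22619537,1332869)

17 1
577 34
19601 1155
665857 39236
22619537 1332869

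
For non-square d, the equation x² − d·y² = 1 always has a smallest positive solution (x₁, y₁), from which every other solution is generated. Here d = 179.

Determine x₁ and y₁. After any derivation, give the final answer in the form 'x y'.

4190210 313191

[13; 2,1,1,1,3,…,1,2,26] for √179; ℓ=14 ⇒ convergent index 13
i=0: a=13 ⇒ p=13, q=1
i=1: a=2 ⇒ p=27, q=2
…
i=3: a=1 ⇒ p=67, q=5
i=4: a=1 ⇒ p=107, q=8
…
i=6: a=5 ⇒ p=2047, q=153
i=7: a=13 ⇒ p=26999, q=2018
…
i=10: a=1 ⇒ p=575167, q=42990
…
i=12: a=1 ⇒ p=1588459, q=118727
i=13: a=2 ⇒ p=4190210, q=313191
fundamental: x₁=4190210, y₁=313191  (since 17557859844100 − 179·98088602481 = 1)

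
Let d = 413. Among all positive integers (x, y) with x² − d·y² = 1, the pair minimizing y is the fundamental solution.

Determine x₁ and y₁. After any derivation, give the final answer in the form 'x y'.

[20; 3,9,1,4,1,9,3,40] for √413; ℓ=8 ⇒ convergent index 7
a_0=20:  p_0=20·1+0=20,  q_0=20·0+1=1
…
a_4=4:  p_4=4·630+569=3089,  q_4=4·31+28=152
…
a_6=9:  p_6=9·3719+3089=36560,  q_6=9·183+152=1799
a_7=3:  p_7=3·36560+3719=113399,  q_7=3·1799+183=5580
→ (113399, 5580).  Check: 113399²=12859333201, 413·5580²=12859333200, difference 1.

113399 5580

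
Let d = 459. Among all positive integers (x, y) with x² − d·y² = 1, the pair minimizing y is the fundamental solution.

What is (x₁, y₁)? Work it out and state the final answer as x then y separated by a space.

[21; 2,2,1,4,21,4,1,2,2,42] for √459; ℓ=10 ⇒ convergent index 9
a_0=21:  p_0=21·1+0=21,  q_0=21·0+1=1
…
a_6=4:  p_6=4·14997+707=60695,  q_6=4·700+33=2833
a_7=1:  p_7=1·60695+14997=75692,  q_7=1·2833+700=3533
a_8=2:  p_8=2·75692+60695=212079,  q_8=2·3533+2833=9899
a_9=2:  p_9=2·212079+75692=499850,  q_9=2·9899+3533=23331
(x₁, y₁) = (499850, 23331);  499850² − 459·23331² = 1 ✓

499850 23331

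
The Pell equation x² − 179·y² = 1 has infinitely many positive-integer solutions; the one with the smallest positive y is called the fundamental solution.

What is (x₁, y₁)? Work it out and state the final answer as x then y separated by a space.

4190210 313191

d=179: √d = [13; 2,1,1,1,3,…,1,2,26] (ℓ=14, even), read p_13/q_13
a_0=13:  p_0=13·1+0=13,  q_0=13·0+1=1
a_1=2:  p_1=2·13+1=27,  q_1=2·1+0=2
a_2=1:  p_2=1·27+13=40,  q_2=1·2+1=3
a_3=1:  p_3=1·40+27=67,  q_3=1·3+2=5
a_4=1:  p_4=1·67+40=107,  q_4=1·5+3=8
a_5=3:  p_5=3·107+67=388,  q_5=3·8+5=29
a_6=5:  p_6=5·388+107=2047,  q_6=5·29+8=153
a_7=13:  p_7=13·2047+388=26999,  q_7=13·153+29=2018
a_8=5:  p_8=5·26999+2047=137042,  q_8=5·2018+153=10243
…
a_10=1:  p_10=1·438125+137042=575167,  q_10=1·32747+10243=42990
…
a_12=1:  p_12=1·1013292+575167=1588459,  q_12=1·75737+42990=118727
a_13=2:  p_13=2·1588459+1013292=4190210,  q_13=2·118727+75737=313191
fundamental: x₁=4190210, y₁=313191  (since 17557859844100 − 179·98088602481 = 1)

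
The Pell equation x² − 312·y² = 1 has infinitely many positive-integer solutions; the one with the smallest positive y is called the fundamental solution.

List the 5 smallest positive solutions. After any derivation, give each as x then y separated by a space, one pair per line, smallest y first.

53 3
5617 318
595349 33705
63101377 3572412
6688150613 378641967

[17; 1,1,1,34] for √312; ℓ=4 ⇒ convergent index 3
a_0=17:  p_0=17·1+0=17,  q_0=17·0+1=1
…
a_2=1:  p_2=1·18+17=35,  q_2=1·1+1=2
a_3=1:  p_3=1·35+18=53,  q_3=1·2+1=3
fundamental: x₁=53, y₁=3  (since 2809 − 312·9 = 1)
(53+3√312)^2 = 5617 + 318√312
(53+3√312)^3 = 595349 + 33705√312
(53+3√312)^4 = 63101377 + 3572412√312
(53+3√312)^5 = 6688150613 + 378641967√312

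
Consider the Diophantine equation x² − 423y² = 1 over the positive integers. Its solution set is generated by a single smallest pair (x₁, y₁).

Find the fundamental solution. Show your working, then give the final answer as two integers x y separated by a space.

√423 = [20; 1,1,3,4,3,1,1,40, …], period ℓ=8 (even) → k=7
i=0: a=20 ⇒ p=20, q=1
i=1: a=1 ⇒ p=21, q=1
…
i=3: a=3 ⇒ p=144, q=7
…
i=6: a=1 ⇒ p=2612, q=127
i=7: a=1 ⇒ p=4607, q=224
→ (4607, 224).  Check: 4607²=21224449, 423·224²=21224448, difference 1.

4607 224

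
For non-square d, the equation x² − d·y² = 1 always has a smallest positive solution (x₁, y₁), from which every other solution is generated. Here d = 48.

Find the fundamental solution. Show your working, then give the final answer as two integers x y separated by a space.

[6; 1,12] for √48; ℓ=2 ⇒ convergent index 1
a_0=6:  p_0=6·1+0=6,  q_0=6·0+1=1
a_1=1:  p_1=1·6+1=7,  q_1=1·1+0=1
→ (7, 1).  Check: 7²=49, 48·1²=48, difference 1.

7 1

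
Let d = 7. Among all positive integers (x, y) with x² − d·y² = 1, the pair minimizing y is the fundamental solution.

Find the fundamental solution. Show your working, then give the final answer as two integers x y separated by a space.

√7 = [2; 1,1,1,4, …], period ℓ=4 (even) → k=3
k=0  a_k=2  p_k/q_k = 2/1
k=1  a_k=1  p_k/q_k = 3/1
k=2  a_k=1  p_k/q_k = 5/2
k=3  a_k=1  p_k/q_k = 8/3
(x₁, y₁) = (8, 3);  8² − 7·3² = 1 ✓

8 3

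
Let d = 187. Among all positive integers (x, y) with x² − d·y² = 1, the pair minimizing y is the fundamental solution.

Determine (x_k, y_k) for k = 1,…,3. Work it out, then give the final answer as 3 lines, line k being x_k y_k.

[13; 1,2,13,2,1,26] for √187; ℓ=6 ⇒ convergent index 5
step 0: (13, 1)  from 13·(1,0) + (0,1)
…
step 3: (547, 40)  from 13·(41,3) + (14,1)
step 4: (1135, 83)  from 2·(547,40) + (41,3)
step 5: (1682, 123)  from 1·(1135,83) + (547,40)
→ (1682, 123).  Check: 1682²=2829124, 187·123²=2829123, difference 1.
(x_2, y_2) = (1682·1682 + 187·123·123, 1682·123 + 123·1682) = (5658247, 413772)
(x_3, y_3) = (1682·5658247 + 187·123·413772, 1682·413772 + 123·5658247) = (19034341226, 1391928885)

1682 123
5658247 413772
19034341226 1391928885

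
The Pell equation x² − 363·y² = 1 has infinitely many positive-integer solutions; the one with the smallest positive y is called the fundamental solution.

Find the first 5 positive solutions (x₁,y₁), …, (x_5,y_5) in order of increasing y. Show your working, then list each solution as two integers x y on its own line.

362 19
262087 13756
189750626 9959325
137379191137 7210537544
99462344632562 5220419222531

√363 → a₀=19, period (19,38); ℓ=2 even so k=1
k=0  a_k=19  p_k/q_k = 19/1
k=1  a_k=19  p_k/q_k = 362/19
(x₁, y₁) = (362, 19);  362² − 363·19² = 1 ✓
(362+19√363)^2 = 262087 + 13756√363
(362+19√363)^3 = 189750626 + 9959325√363
(362+19√363)^4 = 137379191137 + 7210537544√363
(362+19√363)^5 = 99462344632562 + 5220419222531√363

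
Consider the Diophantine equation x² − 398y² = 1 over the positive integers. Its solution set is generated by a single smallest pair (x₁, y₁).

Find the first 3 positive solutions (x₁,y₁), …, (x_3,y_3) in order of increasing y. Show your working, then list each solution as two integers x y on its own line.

399 20
318401 15960
254083599 12736060

√398 = [19; 1,18,1,38, …], period ℓ=4 (even) → k=3
step 0: (19, 1)  from 19·(1,0) + (0,1)
…
step 2: (379, 19)  from 18·(20,1) + (19,1)
step 3: (399, 20)  from 1·(379,19) + (20,1)
fundamental: x₁=399, y₁=20  (since 159201 − 398·400 = 1)
k=2:  x_2 = 399·399+398·20·20 = 318401,  y_2 = 399·20+20·399 = 15960
k=3:  x_3 = 399·318401+398·20·15960 = 254083599,  y_3 = 399·15960+20·318401 = 12736060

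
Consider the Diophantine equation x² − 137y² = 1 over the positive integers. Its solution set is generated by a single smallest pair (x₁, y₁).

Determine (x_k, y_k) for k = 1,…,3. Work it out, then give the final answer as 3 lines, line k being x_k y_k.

[11; 1,2,2,1,1,2,2,1,22] for √137; ℓ=9 ⇒ convergent index 17
i=0: a=11 ⇒ p=11, q=1
…
i=11: a=2 ⇒ p=122279, q=10447
…
i=16: a=2 ⇒ p=4286741, q=366241
i=17: a=1 ⇒ p=6083073, q=519712
fundamental: x₁=6083073, y₁=519712  (since 37003777123329 − 137·270100562944 = 1)
(6083073+519712√137)^2 = 74007554246657 + 6322892069952√137
(6083073+519712√137)^3 = 900386710067742990849 + 76925228065277725280√137

6083073 519712
74007554246657 6322892069952
900386710067742990849 76925228065277725280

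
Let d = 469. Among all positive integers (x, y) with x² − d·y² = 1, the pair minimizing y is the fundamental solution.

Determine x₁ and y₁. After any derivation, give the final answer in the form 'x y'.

137215 6336

√469 → a₀=21, period (1,1,1,10,6,10,1,1,1,42); ℓ=10 even so k=9
i=0: a=21 ⇒ p=21, q=1
i=1: a=1 ⇒ p=22, q=1
i=2: a=1 ⇒ p=43, q=2
…
i=5: a=6 ⇒ p=4223, q=195
…
i=8: a=1 ⇒ p=90069, q=4159
i=9: a=1 ⇒ p=137215, q=6336
fundamental: x₁=137215, y₁=6336  (since 18827956225 − 469·40144896 = 1)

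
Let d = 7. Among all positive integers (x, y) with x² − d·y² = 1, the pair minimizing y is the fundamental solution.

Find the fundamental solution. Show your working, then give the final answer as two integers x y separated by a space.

[2; 1,1,1,4] for √7; ℓ=4 ⇒ convergent index 3
a_0=2:  p_0=2·1+0=2,  q_0=2·0+1=1
a_1=1:  p_1=1·2+1=3,  q_1=1·1+0=1
a_2=1:  p_2=1·3+2=5,  q_2=1·1+1=2
a_3=1:  p_3=1·5+3=8,  q_3=1·2+1=3
(x₁, y₁) = (8, 3);  8² − 7·3² = 1 ✓

8 3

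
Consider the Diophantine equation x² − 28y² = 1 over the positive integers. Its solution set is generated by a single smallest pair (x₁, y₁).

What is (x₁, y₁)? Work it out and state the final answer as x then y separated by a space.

d=28: √d = [5; 3,2,3,10] (ℓ=4, even), read p_3/q_3
i=0: a=5 ⇒ p=5, q=1
…
i=2: a=2 ⇒ p=37, q=7
i=3: a=3 ⇒ p=127, q=24
fundamental: x₁=127, y₁=24  (since 16129 − 28·576 = 1)

127 24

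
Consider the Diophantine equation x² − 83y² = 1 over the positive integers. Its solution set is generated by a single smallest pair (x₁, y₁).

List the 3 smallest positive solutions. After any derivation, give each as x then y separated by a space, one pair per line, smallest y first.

√83 = [9; 9,18, …], period ℓ=2 (even) → k=1
k=0  a_k=9  p_k/q_k = 9/1
k=1  a_k=9  p_k/q_k = 82/9
fundamental: x₁=82, y₁=9  (since 6724 − 83·81 = 1)
n=2: (82,9)∘(82,9) = (82·82+83·9·9, 82·9+9·82) = (13447,1476)
n=3: (13447,1476)∘(82,9) = (82·13447+83·9·1476, 82·1476+9·13447) = (2205226,242055)

82 9
13447 1476
2205226 242055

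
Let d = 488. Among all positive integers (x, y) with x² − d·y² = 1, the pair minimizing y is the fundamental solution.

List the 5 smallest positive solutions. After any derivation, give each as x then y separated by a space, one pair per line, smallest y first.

243 11
118097 5346
57394899 2598145
27893802817 1262693124
13556330774163 613666260119

[22; 11,44] for √488; ℓ=2 ⇒ convergent index 1
i=0: a=22 ⇒ p=22, q=1
i=1: a=11 ⇒ p=243, q=11
(x₁, y₁) = (243, 11);  243² − 488·11² = 1 ✓
(243+11√488)^2 = 118097 + 5346√488
(243+11√488)^3 = 57394899 + 2598145√488
(243+11√488)^4 = 27893802817 + 1262693124√488
(243+11√488)^5 = 13556330774163 + 613666260119√488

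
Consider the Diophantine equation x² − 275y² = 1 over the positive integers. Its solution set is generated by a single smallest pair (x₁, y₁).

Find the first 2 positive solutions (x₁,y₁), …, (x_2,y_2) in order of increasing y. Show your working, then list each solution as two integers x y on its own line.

[16; 1,1,2,1,1,32] for √275; ℓ=6 ⇒ convergent index 5
a_0=16:  p_0=16·1+0=16,  q_0=16·0+1=1
a_1=1:  p_1=1·16+1=17,  q_1=1·1+0=1
a_2=1:  p_2=1·17+16=33,  q_2=1·1+1=2
a_3=2:  p_3=2·33+17=83,  q_3=2·2+1=5
a_4=1:  p_4=1·83+33=116,  q_4=1·5+2=7
a_5=1:  p_5=1·116+83=199,  q_5=1·7+5=12
fundamental: x₁=199, y₁=12  (since 39601 − 275·144 = 1)
(x_2, y_2) = (199·199 + 275·12·12, 199·12 + 12·199) = (79201, 4776)

199 12
79201 4776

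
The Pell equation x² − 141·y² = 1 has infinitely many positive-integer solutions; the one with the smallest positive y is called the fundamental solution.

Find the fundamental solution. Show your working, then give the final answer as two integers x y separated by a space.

95 8

√141 = [11; 1,6,1,22, …], period ℓ=4 (even) → k=3
a_0=11:  p_0=11·1+0=11,  q_0=11·0+1=1
…
a_2=6:  p_2=6·12+11=83,  q_2=6·1+1=7
a_3=1:  p_3=1·83+12=95,  q_3=1·7+1=8
(x₁, y₁) = (95, 8);  95² − 141·8² = 1 ✓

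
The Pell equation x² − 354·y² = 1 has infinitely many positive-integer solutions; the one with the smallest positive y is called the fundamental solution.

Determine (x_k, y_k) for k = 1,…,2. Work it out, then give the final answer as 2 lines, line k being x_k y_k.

√354 = [18; 1,4,2,2,18,2,2,4,1,36, …], period ℓ=10 (even) → k=9
step 0: (18, 1)  from 18·(1,0) + (0,1)
…
step 4: (508, 27)  from 2·(207,11) + (94,5)
…
step 6: (19210, 1021)  from 2·(9351,497) + (508,27)
…
step 8: (210294, 11177)  from 4·(47771,2539) + (19210,1021)
step 9: (258065, 13716)  from 1·(210294,11177) + (47771,2539)
(x₁, y₁) = (258065, 13716);  258065² − 354·13716² = 1 ✓
n=2: (258065,13716)∘(258065,13716) = (258065·258065+354·13716·13716, 258065·13716+13716·258065) = (133195088449,7079239080)

258065 13716
133195088449 7079239080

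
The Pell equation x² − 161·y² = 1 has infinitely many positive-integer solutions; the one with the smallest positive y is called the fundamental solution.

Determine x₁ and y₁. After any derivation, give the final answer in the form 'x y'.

√161 → a₀=12, period (1,2,4,1,2,1,4,2,1,24); ℓ=10 even so k=9
step 0: (12, 1)  from 12·(1,0) + (0,1)
…
step 4: (203, 16)  from 1·(165,13) + (38,3)
…
step 7: (3667, 289)  from 4·(774,61) + (571,45)
step 8: (8108, 639)  from 2·(3667,289) + (774,61)
step 9: (11775, 928)  from 1·(8108,639) + (3667,289)
→ (11775, 928).  Check: 11775²=138650625, 161·928²=138650624, difference 1.

11775 928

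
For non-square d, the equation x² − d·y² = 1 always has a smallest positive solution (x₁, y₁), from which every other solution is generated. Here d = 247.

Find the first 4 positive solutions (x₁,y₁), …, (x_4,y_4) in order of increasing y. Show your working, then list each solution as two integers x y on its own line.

√247 = [15; 1,2,1,1,9,1,9,1,1,2,1,30, …], period ℓ=12 (even) → k=11
a_0=15:  p_0=15·1+0=15,  q_0=15·0+1=1
a_1=1:  p_1=1·15+1=16,  q_1=1·1+0=1
a_2=2:  p_2=2·16+15=47,  q_2=2·1+1=3
…
a_5=9:  p_5=9·110+63=1053,  q_5=9·7+4=67
a_6=1:  p_6=1·1053+110=1163,  q_6=1·67+7=74
…
a_10=2:  p_10=2·24203+12683=61089,  q_10=2·1540+807=3887
a_11=1:  p_11=1·61089+24203=85292,  q_11=1·3887+1540=5427
→ (85292, 5427).  Check: 85292²=7274725264, 247·5427²=7274725263, difference 1.
k=2:  x_2 = 85292·85292+247·5427·5427 = 14549450527,  y_2 = 85292·5427+5427·85292 = 925759368
k=3:  x_3 = 85292·14549450527+247·5427·925759368 = 2481903468612476,  y_3 = 85292·925759368+5427·14549450527 = 157919736025485
k=4:  x_4 = 85292·2481903468612476+247·5427·157919736025485 = 423373021275241155457,  y_4 = 85292·157919736025485+5427·2481903468612476 = 26938580249245573872

85292 5427
14549450527 925759368
2481903468612476 157919736025485
423373021275241155457 26938580249245573872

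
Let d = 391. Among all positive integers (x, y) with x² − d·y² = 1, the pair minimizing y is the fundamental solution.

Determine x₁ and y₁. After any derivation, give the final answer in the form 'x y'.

7338680 371133

√391 = [19; 1,3,2,2,1,…,3,1,38, …], period ℓ=16 (even) → k=15
i=0: a=19 ⇒ p=19, q=1
i=1: a=1 ⇒ p=20, q=1
…
i=4: a=2 ⇒ p=435, q=22
…
i=10: a=1 ⇒ p=160266, q=8105
i=11: a=1 ⇒ p=268013, q=13554
…
i=14: a=3 ⇒ p=5678083, q=287153
i=15: a=1 ⇒ p=7338680, q=371133
(x₁, y₁) = (7338680, 371133);  7338680² − 391·371133² = 1 ✓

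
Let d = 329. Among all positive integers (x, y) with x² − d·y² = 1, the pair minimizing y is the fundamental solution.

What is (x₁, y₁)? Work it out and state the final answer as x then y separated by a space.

2376415 131016

√329 = [18; 7,4,2,1,1,4,1,1,2,4,7,36, …], period ℓ=12 (even) → k=11
k=0  a_k=18  p_k/q_k = 18/1
k=1  a_k=7  p_k/q_k = 127/7
…
k=3  a_k=2  p_k/q_k = 1179/65
…
k=5  a_k=1  p_k/q_k = 2884/159
…
k=8  a_k=1  p_k/q_k = 29366/1619
k=9  a_k=2  p_k/q_k = 74857/4127
k=10  a_k=4  p_k/q_k = 328794/18127
k=11  a_k=7  p_k/q_k = 2376415/131016
(x₁, y₁) = (2376415, 131016);  2376415² − 329·131016² = 1 ✓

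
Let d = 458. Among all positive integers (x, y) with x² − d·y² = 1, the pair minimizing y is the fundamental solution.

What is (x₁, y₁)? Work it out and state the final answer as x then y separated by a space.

22899 1070

[21; 2,2,42] for √458; ℓ=3 ⇒ convergent index 5
a_0=21:  p_0=21·1+0=21,  q_0=21·0+1=1
a_1=2:  p_1=2·21+1=43,  q_1=2·1+0=2
…
a_4=2:  p_4=2·4537+107=9181,  q_4=2·212+5=429
a_5=2:  p_5=2·9181+4537=22899,  q_5=2·429+212=1070
fundamental: x₁=22899, y₁=1070  (since 524364201 − 458·1144900 = 1)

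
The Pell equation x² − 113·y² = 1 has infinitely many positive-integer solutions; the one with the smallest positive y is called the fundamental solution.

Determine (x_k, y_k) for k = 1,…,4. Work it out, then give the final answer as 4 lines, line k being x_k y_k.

[10; 1,1,1,2,2,1,1,1,20] for √113; ℓ=9 ⇒ convergent index 17
a_0=10:  p_0=10·1+0=10,  q_0=10·0+1=1
a_1=1:  p_1=1·10+1=11,  q_1=1·1+0=1
…
a_6=1:  p_6=1·202+85=287,  q_6=1·19+8=27
…
a_8=1:  p_8=1·489+287=776,  q_8=1·46+27=73
…
a_10=1:  p_10=1·16009+776=16785,  q_10=1·1506+73=1579
…
a_14=2:  p_14=2·131952+49579=313483,  q_14=2·12413+4664=29490
…
a_16=1:  p_16=1·445435+313483=758918,  q_16=1·41903+29490=71393
a_17=1:  p_17=1·758918+445435=1204353,  q_17=1·71393+41903=113296
(x₁, y₁) = (1204353, 113296);  1204353² − 113·113296² = 1 ✓
(x_2, y_2) = (1204353·1204353 + 113·113296·113296, 1204353·113296 + 113296·1204353) = (2900932297217, 272896754976)
(x_3, y_3) = (1204353·2900932297217 + 113·113296·272896754976, 1204353·272896754976 + 113296·2900932297217) = (6987493029899166849, 657328051091107760)
(x_4, y_4) = (1204353·6987493029899166849 + 113·113296·657328051091107760, 1204353·657328051091107760 + 113296·6987493029899166849) = (16830816386073401651890177, 1583310020631184911403584)

1204353 113296
2900932297217 272896754976
6987493029899166849 657328051091107760
16830816386073401651890177 1583310020631184911403584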